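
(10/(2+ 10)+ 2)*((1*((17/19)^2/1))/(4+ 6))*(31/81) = 152303/1754460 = 0.09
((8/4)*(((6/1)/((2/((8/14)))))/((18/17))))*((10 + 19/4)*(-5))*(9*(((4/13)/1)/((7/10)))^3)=-962880000/5274997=-182.54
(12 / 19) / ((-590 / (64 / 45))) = -128 / 84075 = -0.00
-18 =-18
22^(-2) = 1 / 484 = 0.00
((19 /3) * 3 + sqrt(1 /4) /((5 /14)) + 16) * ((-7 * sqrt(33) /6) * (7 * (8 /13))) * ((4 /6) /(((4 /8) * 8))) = -1372 * sqrt(33) /45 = -175.15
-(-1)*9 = 9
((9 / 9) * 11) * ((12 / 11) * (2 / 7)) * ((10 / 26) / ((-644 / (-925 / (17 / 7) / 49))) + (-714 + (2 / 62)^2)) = -4101526994274 / 1675473709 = -2447.98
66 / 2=33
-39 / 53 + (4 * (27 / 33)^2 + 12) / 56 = -21267 / 44891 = -0.47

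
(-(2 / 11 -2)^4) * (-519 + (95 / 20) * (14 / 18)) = 742040000 / 131769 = 5631.37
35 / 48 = 0.73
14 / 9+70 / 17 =868 / 153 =5.67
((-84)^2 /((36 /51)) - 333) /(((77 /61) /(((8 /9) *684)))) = 358381344 /77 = 4654303.17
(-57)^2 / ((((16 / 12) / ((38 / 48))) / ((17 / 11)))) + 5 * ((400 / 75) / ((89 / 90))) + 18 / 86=4052765481 / 1347104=3008.50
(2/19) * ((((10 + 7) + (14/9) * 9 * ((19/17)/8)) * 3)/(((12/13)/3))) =50271/2584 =19.45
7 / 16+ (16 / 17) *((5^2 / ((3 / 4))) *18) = 153719 / 272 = 565.14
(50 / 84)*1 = 25 / 42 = 0.60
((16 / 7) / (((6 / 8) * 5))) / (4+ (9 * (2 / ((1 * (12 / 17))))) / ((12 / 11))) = 512 / 22995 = 0.02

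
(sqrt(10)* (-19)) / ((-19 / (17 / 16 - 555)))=-8863* sqrt(10) / 16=-1751.70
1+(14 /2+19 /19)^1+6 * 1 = 15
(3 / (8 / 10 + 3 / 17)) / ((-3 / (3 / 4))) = -255 / 332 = -0.77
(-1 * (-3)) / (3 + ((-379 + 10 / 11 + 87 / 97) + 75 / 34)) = -108834 / 13494985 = -0.01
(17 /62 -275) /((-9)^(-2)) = -1379673 /62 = -22252.79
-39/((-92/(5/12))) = 0.18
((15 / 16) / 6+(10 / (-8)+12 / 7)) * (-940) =-32665 / 56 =-583.30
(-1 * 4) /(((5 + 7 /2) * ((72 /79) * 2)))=-79 /306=-0.26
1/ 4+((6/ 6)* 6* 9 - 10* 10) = -45.75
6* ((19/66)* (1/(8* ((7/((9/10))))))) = 171/6160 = 0.03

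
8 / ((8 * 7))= 1 / 7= 0.14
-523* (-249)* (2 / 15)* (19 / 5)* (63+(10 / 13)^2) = 17727627874 / 4225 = 4195888.25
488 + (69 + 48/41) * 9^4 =18896005/41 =460878.17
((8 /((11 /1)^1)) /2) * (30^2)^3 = 265090909.09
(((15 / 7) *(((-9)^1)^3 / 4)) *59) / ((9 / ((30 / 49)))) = -1075275 / 686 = -1567.46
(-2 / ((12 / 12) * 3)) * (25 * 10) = -500 / 3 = -166.67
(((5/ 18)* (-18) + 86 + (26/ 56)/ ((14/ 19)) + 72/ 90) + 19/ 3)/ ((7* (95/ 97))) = 50627113/ 3910200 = 12.95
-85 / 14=-6.07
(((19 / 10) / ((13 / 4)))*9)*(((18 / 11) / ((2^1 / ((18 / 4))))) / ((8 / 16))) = 38.74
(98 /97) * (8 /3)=784 /291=2.69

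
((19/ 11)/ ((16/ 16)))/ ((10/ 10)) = 19/ 11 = 1.73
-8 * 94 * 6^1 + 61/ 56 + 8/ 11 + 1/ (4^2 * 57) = -316723045/ 70224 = -4510.18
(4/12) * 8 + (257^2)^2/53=13087411627/159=82310764.95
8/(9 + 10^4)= 8/10009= 0.00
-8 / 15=-0.53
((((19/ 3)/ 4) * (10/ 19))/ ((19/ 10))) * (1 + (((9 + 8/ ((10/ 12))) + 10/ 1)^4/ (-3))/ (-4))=418169101/ 17100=24454.33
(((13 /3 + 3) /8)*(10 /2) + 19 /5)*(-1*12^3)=-72432 /5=-14486.40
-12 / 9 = -4 / 3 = -1.33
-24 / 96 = -1 / 4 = -0.25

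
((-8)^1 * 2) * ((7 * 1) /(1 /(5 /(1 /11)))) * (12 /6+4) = -36960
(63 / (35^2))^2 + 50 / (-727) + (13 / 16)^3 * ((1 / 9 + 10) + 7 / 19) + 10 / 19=370436137957 / 60915330000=6.08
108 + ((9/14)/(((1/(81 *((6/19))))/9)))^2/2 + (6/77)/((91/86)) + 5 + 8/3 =167959999175/15177162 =11066.63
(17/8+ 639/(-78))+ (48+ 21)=6545/104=62.93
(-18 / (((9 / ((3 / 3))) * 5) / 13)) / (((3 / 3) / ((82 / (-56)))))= 533 / 70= 7.61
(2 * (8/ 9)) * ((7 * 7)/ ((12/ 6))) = 392/ 9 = 43.56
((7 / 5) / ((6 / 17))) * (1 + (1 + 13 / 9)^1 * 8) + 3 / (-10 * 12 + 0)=88033 / 1080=81.51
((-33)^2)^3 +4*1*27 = 1291468077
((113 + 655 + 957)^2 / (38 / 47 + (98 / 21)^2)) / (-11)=-1258689375 / 105094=-11976.80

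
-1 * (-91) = 91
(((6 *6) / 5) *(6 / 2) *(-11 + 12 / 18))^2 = 49818.24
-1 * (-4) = 4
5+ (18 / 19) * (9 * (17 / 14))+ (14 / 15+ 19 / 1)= 70397 / 1995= 35.29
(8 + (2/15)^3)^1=8.00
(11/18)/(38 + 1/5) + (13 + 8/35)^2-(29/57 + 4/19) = 13946734093/80019450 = 174.29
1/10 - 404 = -4039/10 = -403.90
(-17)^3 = -4913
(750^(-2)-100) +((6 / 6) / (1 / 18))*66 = 612000001 / 562500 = 1088.00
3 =3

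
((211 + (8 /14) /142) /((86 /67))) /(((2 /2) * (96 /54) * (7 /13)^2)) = 10686885183 /33509728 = 318.92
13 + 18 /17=239 /17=14.06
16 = 16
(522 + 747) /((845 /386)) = 489834 /845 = 579.69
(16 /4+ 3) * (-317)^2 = 703423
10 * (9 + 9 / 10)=99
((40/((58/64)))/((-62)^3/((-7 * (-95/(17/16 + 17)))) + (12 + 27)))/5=-340480/248174141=-0.00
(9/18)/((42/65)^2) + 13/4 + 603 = 2143075/3528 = 607.45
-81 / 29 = -2.79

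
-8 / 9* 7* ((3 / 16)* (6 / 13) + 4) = -2975 / 117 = -25.43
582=582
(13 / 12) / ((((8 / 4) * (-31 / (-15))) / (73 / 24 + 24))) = 42185 / 5952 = 7.09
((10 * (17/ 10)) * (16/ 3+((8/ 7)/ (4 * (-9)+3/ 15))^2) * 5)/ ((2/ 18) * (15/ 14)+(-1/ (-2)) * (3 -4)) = -266952530/ 224287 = -1190.23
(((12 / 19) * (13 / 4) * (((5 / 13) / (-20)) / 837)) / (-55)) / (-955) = -1 / 1113740100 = -0.00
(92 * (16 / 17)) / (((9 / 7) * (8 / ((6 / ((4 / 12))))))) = 2576 / 17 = 151.53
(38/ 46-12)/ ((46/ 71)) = -18247/ 1058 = -17.25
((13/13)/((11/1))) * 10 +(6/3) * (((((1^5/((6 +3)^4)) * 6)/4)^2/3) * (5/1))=286978195/315675954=0.91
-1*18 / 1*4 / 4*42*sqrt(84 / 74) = -756*sqrt(1554) / 37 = -805.46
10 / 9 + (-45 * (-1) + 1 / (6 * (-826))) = 685577 / 14868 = 46.11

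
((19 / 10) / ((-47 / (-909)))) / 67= 17271 / 31490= 0.55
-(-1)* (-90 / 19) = -90 / 19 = -4.74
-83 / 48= -1.73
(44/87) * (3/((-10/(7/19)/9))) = -1386/2755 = -0.50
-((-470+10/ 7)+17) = 3161/ 7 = 451.57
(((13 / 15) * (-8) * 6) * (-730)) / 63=30368 / 63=482.03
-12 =-12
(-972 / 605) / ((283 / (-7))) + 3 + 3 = 1034094 / 171215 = 6.04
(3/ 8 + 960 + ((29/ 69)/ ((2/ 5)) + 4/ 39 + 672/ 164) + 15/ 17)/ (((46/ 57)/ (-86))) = -3949506281255/ 38346152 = -102996.16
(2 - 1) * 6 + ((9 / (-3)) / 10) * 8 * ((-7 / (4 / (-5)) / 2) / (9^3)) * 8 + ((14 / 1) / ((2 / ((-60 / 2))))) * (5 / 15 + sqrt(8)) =-420 * sqrt(2) - 15580 / 243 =-658.08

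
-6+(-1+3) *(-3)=-12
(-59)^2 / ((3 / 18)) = 20886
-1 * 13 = -13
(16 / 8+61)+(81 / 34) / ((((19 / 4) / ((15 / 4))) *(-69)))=935649 / 14858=62.97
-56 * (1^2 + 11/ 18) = -812/ 9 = -90.22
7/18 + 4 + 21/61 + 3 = 8491/1098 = 7.73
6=6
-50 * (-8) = 400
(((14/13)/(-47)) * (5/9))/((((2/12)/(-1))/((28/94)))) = 1960/86151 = 0.02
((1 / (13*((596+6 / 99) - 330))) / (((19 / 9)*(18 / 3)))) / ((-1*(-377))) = 99 / 1635169640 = 0.00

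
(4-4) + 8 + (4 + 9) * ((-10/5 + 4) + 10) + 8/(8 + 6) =1152/7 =164.57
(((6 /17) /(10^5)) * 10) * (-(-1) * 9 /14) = 27 /1190000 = 0.00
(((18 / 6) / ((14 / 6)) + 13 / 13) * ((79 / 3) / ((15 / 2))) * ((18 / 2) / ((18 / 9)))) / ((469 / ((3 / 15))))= 1264 / 82075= 0.02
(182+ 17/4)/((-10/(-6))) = 447/4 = 111.75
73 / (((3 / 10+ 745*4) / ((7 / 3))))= 5110 / 89409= 0.06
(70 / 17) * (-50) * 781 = -2733500 / 17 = -160794.12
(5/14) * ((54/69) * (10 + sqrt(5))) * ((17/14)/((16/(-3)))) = -0.78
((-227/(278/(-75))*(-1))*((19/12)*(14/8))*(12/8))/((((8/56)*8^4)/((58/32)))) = -459657975/583008256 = -0.79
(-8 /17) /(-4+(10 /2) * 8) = -2 /153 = -0.01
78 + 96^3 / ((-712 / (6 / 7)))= -614958 / 623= -987.09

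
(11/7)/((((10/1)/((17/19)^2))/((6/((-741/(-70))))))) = 6358/89167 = 0.07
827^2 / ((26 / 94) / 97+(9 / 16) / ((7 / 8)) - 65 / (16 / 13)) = -349219618832 / 26636781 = -13110.43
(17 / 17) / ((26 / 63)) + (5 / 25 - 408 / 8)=-6289 / 130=-48.38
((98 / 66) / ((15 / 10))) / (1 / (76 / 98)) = 76 / 99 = 0.77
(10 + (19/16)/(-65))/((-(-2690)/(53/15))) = 550193/41964000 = 0.01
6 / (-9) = -2 / 3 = -0.67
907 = 907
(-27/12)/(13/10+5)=-5/14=-0.36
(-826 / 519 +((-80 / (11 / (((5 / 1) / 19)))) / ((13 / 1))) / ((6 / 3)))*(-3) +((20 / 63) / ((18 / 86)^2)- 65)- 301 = -848530461112 / 2398619223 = -353.76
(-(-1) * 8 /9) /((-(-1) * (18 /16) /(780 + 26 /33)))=1649024 /2673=616.92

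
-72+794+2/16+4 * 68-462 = 532.12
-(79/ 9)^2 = -6241/ 81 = -77.05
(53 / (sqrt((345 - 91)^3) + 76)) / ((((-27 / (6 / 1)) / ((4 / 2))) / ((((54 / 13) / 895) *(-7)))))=-12084 / 3403505105 + 40386 *sqrt(254) / 3403505105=0.00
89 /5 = 17.80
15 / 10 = 3 / 2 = 1.50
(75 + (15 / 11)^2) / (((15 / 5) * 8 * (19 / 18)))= 6975 / 2299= 3.03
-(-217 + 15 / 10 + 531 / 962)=103390 / 481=214.95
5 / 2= 2.50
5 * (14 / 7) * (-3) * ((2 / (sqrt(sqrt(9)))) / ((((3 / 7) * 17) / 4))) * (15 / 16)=-175 * sqrt(3) / 17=-17.83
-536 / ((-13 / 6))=3216 / 13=247.38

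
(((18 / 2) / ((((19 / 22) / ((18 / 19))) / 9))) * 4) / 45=7.90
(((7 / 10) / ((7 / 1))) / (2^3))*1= 1 / 80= 0.01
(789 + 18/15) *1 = 3951/5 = 790.20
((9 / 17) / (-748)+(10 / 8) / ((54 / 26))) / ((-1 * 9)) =-51598 / 772497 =-0.07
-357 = -357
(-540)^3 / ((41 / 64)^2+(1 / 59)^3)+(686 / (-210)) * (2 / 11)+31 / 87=-14085319122197268527 / 36711178735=-383679293.54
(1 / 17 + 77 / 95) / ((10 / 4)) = 2808 / 8075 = 0.35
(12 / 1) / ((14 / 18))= 108 / 7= 15.43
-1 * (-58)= 58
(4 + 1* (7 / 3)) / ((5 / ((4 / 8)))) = 19 / 30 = 0.63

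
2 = 2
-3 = -3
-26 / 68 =-13 / 34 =-0.38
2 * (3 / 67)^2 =18 / 4489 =0.00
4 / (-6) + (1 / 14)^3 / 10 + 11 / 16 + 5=206659 / 41160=5.02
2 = 2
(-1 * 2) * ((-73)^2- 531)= -9596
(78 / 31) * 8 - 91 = -2197 / 31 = -70.87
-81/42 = -27/14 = -1.93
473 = 473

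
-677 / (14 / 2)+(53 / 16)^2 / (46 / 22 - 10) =-15294437 / 155904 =-98.10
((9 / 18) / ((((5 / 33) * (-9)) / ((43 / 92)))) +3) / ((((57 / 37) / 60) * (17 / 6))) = 288859 / 7429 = 38.88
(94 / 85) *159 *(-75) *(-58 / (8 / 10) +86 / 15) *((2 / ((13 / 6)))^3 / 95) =7289.82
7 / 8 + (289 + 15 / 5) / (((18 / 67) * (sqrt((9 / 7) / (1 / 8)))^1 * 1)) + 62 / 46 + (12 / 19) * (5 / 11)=96521 / 38456 + 4891 * sqrt(14) / 54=341.41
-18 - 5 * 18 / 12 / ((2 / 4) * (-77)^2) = -106737 / 5929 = -18.00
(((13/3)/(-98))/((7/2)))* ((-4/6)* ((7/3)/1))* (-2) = -52/1323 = -0.04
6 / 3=2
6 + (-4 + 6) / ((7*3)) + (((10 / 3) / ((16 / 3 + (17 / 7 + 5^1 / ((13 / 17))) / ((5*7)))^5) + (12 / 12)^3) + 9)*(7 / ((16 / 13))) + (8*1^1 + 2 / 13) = 67502850651336934915491721655 / 949039326146401615648653312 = 71.13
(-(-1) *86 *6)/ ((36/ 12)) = 172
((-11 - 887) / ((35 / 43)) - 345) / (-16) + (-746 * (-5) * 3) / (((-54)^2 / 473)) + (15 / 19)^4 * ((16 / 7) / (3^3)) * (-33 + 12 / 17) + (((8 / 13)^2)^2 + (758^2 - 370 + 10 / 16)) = 4960533757117325359829 / 8610552816662160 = 576099.34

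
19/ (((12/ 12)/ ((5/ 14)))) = 95/ 14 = 6.79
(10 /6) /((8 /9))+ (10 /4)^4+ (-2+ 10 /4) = 663 /16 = 41.44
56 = 56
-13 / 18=-0.72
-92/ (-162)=46/ 81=0.57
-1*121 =-121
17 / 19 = 0.89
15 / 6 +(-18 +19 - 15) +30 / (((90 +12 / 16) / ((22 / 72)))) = -2257 / 198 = -11.40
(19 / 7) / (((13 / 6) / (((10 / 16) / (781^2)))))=285 / 222025804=0.00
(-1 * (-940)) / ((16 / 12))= 705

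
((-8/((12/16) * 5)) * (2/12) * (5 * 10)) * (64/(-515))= 2048/927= 2.21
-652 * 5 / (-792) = 815 / 198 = 4.12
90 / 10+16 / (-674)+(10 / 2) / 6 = 19835 / 2022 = 9.81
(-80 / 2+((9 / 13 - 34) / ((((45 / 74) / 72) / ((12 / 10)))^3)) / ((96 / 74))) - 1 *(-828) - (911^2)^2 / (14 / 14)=-139921133579034641 / 203125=-688842503773.71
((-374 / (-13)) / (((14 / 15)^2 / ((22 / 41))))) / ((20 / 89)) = 8238285 / 104468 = 78.86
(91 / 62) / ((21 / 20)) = 130 / 93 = 1.40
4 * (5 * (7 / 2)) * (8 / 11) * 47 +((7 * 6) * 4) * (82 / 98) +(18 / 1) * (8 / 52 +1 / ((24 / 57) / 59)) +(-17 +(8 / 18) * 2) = 181700965 / 36036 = 5042.21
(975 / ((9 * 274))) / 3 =325 / 2466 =0.13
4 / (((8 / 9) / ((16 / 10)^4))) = 18432 / 625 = 29.49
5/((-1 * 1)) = -5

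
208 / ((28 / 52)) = 2704 / 7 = 386.29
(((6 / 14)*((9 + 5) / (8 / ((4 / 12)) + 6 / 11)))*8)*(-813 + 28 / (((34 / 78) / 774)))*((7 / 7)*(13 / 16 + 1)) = 88404151 / 510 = 173341.47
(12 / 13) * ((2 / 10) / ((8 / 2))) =3 / 65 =0.05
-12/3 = -4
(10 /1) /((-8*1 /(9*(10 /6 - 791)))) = 8880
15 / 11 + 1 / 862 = 12941 / 9482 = 1.36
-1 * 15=-15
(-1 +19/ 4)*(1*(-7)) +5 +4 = -69/ 4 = -17.25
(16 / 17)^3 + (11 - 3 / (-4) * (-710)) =-520.67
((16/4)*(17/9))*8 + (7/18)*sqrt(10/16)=7*sqrt(10)/72 + 544/9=60.75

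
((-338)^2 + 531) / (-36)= -114775 / 36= -3188.19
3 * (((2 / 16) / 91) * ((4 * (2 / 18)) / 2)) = 1 / 1092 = 0.00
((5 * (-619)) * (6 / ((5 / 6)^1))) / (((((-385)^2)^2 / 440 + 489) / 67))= -11944224 / 399470287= -0.03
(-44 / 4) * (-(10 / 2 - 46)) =-451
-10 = -10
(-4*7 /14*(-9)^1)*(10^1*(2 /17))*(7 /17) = 2520 /289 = 8.72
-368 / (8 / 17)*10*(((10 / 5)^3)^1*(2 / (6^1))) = -20853.33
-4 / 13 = -0.31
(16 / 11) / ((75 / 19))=304 / 825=0.37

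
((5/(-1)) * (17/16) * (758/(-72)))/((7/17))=547655/4032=135.83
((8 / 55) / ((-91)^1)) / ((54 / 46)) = -184 / 135135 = -0.00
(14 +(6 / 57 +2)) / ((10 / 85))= 2601 / 19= 136.89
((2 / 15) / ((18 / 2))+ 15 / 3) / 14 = 677 / 1890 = 0.36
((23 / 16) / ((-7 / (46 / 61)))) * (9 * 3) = -4.18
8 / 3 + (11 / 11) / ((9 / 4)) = 28 / 9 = 3.11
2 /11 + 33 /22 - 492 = -10787 /22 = -490.32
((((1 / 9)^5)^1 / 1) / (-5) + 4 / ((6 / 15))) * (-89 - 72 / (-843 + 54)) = -69037114967 / 77649435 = -889.09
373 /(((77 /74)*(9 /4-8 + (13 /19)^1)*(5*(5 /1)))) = -2.83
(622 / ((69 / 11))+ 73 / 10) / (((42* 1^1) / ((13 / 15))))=954941 / 434700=2.20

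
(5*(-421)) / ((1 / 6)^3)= -454680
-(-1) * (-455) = -455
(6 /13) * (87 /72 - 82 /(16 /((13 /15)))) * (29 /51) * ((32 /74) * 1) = -45008 /122655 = -0.37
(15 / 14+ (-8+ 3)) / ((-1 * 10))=11 / 28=0.39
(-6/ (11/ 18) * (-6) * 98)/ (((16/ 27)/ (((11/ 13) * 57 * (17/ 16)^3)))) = 563589.88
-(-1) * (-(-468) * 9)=4212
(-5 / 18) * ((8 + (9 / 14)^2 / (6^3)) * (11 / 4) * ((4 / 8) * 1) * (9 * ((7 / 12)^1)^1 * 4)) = -690085 / 10752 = -64.18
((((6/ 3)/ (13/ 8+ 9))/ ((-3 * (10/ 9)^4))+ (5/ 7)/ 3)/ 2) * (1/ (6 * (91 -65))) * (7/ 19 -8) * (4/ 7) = -3185621/ 1157349375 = -0.00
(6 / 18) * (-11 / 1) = -11 / 3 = -3.67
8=8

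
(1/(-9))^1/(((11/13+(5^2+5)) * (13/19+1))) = -247/115488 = -0.00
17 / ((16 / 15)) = 255 / 16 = 15.94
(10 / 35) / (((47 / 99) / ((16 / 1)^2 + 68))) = 64152 / 329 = 194.99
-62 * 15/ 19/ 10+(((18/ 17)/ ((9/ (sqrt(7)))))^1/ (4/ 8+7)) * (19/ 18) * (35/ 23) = -4.83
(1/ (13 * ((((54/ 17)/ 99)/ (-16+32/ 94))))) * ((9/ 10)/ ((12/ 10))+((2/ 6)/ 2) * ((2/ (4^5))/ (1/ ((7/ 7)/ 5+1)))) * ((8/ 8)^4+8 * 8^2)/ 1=-1412839791/ 97760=-14452.13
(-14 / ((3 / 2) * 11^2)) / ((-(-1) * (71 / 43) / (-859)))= 1034236 / 25773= 40.13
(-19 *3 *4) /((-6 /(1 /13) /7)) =266 /13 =20.46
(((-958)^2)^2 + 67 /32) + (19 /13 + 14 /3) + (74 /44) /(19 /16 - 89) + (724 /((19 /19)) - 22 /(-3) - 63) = 5415323139847939129 /6429280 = 842290760372.54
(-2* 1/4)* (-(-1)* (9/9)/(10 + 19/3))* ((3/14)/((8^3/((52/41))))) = -117/7200256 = -0.00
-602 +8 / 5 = -3002 / 5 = -600.40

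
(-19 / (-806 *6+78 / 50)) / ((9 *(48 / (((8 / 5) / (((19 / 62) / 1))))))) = 155 / 3263247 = 0.00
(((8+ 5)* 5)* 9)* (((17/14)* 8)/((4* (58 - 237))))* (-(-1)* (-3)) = 29835/1253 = 23.81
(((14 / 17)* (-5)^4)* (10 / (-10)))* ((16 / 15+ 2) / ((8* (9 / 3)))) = -20125 / 306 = -65.77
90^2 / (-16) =-2025 / 4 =-506.25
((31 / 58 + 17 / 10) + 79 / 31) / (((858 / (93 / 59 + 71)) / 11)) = 46029359 / 10342995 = 4.45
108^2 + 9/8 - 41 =92993/8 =11624.12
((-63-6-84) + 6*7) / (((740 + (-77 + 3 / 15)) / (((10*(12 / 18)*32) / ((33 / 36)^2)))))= -4262400 / 100309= -42.49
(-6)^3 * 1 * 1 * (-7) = 1512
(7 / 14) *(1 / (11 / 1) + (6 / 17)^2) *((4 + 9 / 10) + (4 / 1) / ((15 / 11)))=32195 / 38148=0.84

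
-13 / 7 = -1.86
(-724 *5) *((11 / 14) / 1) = -19910 / 7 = -2844.29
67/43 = 1.56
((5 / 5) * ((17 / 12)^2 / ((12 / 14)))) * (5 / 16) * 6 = 4.39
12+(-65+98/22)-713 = -8377/11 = -761.55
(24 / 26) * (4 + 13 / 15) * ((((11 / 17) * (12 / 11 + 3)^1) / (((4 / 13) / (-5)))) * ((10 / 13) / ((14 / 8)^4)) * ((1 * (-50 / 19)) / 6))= 70080000 / 10081799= 6.95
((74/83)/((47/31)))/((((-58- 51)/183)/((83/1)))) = -419802/5123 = -81.94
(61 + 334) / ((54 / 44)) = 8690 / 27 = 321.85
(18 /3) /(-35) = -0.17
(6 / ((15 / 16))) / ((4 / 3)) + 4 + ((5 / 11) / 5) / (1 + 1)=973 / 110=8.85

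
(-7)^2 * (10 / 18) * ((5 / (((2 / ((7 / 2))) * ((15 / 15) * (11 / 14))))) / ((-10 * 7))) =-1715 / 396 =-4.33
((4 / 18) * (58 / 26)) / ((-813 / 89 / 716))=-3695992 / 95121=-38.86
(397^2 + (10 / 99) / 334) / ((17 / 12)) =10422998408 / 93687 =111253.41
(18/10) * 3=27/5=5.40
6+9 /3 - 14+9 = 4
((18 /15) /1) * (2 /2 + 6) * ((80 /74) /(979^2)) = 0.00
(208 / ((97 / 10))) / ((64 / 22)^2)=7865 / 3104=2.53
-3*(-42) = 126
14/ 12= 7/ 6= 1.17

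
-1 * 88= -88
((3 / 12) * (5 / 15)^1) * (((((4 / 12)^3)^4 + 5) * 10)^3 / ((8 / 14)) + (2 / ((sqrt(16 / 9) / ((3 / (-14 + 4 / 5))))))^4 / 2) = 246124267676998960021734676625 / 13501658452275389218166784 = 18229.19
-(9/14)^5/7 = -59049/3764768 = -0.02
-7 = -7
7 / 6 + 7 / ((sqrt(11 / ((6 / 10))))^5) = 63*sqrt(165) / 166375 + 7 / 6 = 1.17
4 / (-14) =-2 / 7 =-0.29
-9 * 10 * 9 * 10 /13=-8100 /13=-623.08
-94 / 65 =-1.45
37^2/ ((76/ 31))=42439/ 76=558.41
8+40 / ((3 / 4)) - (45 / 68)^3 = 57582113 / 943296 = 61.04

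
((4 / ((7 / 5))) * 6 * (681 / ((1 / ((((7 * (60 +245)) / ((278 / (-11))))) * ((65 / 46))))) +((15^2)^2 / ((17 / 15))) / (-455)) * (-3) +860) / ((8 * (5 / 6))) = 627996.92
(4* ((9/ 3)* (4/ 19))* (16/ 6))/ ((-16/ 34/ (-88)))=1259.79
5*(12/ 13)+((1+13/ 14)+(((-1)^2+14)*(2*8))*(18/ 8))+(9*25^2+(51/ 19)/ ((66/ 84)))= 234883137/ 38038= 6174.96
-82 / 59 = -1.39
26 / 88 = 13 / 44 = 0.30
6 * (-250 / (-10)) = 150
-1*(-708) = 708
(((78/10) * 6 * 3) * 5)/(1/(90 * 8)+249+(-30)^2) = 38880/63637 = 0.61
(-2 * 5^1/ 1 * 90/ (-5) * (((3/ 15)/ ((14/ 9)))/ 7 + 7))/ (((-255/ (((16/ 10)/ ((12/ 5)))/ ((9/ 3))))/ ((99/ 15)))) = -151316/ 20825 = -7.27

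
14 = 14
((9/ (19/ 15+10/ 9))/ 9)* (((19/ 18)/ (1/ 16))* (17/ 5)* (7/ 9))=18088/ 963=18.78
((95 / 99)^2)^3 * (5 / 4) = 3675459453125 / 3765920597604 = 0.98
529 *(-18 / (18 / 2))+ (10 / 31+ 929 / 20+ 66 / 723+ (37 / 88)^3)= -25737980124833 / 25456386560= -1011.06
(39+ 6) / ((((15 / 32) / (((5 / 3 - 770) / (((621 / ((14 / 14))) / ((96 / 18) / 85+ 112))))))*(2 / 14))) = -2950872064 / 31671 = -93172.68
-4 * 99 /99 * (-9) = 36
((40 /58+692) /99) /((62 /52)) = 1872 /319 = 5.87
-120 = -120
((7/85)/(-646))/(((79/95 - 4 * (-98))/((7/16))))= -0.00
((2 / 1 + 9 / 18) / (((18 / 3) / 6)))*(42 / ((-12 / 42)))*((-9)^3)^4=-207585709313535 / 2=-103792854656767.50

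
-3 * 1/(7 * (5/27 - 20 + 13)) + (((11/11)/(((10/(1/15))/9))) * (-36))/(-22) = 57051/354200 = 0.16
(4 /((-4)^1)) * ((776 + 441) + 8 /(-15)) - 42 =-18877 /15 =-1258.47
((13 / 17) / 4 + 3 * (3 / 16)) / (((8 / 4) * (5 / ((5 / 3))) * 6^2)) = 205 / 58752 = 0.00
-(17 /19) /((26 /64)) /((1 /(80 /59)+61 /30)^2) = -1253376 /4369183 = -0.29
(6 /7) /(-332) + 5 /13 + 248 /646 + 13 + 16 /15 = 1085576873 /73188570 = 14.83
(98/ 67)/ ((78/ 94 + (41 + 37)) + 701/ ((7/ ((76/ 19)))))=32242/ 10567441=0.00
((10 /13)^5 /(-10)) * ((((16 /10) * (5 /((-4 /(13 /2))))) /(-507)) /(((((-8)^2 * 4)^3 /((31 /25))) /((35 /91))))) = -0.00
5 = 5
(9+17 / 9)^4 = 92236816 / 6561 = 14058.35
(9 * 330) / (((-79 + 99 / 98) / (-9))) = 342.74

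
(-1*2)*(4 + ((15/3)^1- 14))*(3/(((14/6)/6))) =540/7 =77.14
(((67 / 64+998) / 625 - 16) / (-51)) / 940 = 576061 / 1917600000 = 0.00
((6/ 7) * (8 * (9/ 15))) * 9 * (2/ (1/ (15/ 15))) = 2592/ 35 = 74.06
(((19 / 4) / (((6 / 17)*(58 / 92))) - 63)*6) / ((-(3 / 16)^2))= 1855360 / 261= 7108.66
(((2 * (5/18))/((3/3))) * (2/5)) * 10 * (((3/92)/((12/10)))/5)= 5/414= 0.01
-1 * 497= -497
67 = 67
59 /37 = 1.59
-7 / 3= -2.33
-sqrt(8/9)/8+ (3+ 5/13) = 44/13-sqrt(2)/12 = 3.27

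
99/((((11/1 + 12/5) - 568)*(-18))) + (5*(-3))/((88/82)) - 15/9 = -5722615/366036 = -15.63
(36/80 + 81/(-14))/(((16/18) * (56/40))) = -6723/1568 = -4.29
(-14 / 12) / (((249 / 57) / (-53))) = 7049 / 498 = 14.15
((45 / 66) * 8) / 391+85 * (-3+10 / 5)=-365525 / 4301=-84.99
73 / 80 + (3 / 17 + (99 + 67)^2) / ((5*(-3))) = -7491557 / 4080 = -1836.17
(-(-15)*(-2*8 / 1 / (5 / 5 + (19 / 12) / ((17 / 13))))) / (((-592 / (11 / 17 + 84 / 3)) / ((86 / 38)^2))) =162083340 / 6024007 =26.91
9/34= 0.26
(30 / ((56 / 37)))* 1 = 19.82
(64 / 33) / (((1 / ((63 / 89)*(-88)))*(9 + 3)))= -896 / 89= -10.07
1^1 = 1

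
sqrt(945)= 3 * sqrt(105)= 30.74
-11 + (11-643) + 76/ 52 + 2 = -8314/ 13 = -639.54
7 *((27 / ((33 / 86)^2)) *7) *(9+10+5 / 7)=21433608 / 121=177137.26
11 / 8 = 1.38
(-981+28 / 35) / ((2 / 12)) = -29406 / 5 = -5881.20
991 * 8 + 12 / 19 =150644 / 19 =7928.63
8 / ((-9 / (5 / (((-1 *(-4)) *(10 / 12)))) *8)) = -0.17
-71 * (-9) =639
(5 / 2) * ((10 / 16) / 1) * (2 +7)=225 / 16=14.06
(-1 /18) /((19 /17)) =-17 /342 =-0.05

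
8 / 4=2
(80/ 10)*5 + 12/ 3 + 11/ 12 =539/ 12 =44.92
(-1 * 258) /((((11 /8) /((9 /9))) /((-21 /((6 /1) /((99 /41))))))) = 65016 /41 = 1585.76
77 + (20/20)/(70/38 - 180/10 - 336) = 515188/6691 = 77.00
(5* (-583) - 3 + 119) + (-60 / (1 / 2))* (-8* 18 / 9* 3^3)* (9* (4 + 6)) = 4662801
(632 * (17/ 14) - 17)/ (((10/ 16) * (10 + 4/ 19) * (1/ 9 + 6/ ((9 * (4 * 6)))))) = 14372208/ 16975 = 846.67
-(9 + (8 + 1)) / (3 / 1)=-6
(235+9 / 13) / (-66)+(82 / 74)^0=-1103 / 429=-2.57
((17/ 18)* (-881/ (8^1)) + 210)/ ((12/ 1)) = 15263/ 1728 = 8.83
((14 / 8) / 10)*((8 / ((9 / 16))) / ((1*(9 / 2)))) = 224 / 405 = 0.55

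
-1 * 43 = -43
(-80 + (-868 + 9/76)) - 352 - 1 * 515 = -137931/76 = -1814.88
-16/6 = -8/3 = -2.67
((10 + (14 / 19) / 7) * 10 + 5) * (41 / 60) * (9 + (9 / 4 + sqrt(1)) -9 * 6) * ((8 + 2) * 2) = -13796705 / 228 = -60511.86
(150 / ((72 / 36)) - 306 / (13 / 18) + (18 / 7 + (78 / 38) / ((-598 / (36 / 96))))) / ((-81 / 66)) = 807502091 / 2863224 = 282.03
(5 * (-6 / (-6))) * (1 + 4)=25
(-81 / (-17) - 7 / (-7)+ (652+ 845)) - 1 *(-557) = 35016 / 17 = 2059.76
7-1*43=-36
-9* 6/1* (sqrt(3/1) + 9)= -486 -54* sqrt(3)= -579.53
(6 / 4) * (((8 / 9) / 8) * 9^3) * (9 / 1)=2187 / 2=1093.50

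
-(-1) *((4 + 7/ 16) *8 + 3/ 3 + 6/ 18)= 221/ 6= 36.83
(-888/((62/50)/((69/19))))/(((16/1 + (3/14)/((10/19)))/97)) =-20801844000/1352933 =-15375.37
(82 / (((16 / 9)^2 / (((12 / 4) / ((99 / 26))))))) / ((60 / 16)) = 4797 / 880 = 5.45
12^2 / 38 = 3.79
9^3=729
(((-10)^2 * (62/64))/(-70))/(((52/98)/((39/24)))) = -1085/256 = -4.24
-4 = -4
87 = 87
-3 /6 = -0.50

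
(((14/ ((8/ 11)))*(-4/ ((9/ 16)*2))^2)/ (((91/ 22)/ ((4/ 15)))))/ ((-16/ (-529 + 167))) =5606656/ 15795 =354.96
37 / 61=0.61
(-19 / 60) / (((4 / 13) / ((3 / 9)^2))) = -247 / 2160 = -0.11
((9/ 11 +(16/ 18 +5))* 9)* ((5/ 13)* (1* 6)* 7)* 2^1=278880/ 143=1950.21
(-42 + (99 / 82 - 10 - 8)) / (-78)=1607 / 2132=0.75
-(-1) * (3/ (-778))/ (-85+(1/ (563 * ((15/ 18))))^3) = 66920080125/ 1475141632720702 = 0.00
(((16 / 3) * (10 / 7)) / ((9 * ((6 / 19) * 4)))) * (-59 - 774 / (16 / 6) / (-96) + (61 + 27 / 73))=4787525 / 1324512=3.61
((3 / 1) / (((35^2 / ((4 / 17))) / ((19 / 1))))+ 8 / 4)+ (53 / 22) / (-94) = 85499979 / 43066100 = 1.99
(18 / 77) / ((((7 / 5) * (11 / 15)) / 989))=1335150 / 5929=225.19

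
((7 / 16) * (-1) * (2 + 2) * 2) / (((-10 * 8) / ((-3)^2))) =63 / 160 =0.39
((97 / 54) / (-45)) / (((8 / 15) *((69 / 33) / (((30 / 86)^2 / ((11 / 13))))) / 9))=-31525 / 680432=-0.05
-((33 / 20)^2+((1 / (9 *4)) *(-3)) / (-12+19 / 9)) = -97221 / 35600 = -2.73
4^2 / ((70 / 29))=232 / 35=6.63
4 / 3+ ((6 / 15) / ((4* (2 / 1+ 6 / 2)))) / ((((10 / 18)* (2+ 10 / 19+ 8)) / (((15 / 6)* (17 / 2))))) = 168721 / 120000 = 1.41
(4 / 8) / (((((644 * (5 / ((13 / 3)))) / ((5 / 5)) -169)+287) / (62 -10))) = 169 / 5597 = 0.03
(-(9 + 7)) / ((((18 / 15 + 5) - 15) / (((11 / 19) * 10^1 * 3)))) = 600 / 19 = 31.58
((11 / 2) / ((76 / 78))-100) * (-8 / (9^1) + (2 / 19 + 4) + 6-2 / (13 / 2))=-35503621 / 42237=-840.58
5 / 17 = 0.29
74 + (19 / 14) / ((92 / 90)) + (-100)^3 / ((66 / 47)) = -15132399137 / 21252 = -712045.88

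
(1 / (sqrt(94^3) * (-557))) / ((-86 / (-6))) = -3 * sqrt(94) / 211631036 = -0.00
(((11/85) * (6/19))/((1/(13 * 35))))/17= 6006/5491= 1.09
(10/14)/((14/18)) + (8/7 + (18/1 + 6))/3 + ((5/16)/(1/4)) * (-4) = 632/147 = 4.30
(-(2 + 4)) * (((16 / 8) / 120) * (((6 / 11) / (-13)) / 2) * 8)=12 / 715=0.02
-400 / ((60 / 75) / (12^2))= -72000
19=19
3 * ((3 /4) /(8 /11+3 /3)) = 99 /76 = 1.30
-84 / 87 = -28 / 29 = -0.97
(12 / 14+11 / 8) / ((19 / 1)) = 125 / 1064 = 0.12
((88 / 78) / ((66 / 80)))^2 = 25600 / 13689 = 1.87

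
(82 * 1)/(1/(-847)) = -69454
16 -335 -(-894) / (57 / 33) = 198.58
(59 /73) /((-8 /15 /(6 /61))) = -2655 /17812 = -0.15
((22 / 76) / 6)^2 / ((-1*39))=-121 / 2027376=-0.00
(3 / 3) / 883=1 / 883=0.00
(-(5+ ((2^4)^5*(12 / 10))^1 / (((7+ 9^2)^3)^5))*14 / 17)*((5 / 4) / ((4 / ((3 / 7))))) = -5256194611791822795571209 / 9531232896049172002635776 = -0.55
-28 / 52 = -7 / 13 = -0.54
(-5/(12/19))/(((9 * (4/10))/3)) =-475/72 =-6.60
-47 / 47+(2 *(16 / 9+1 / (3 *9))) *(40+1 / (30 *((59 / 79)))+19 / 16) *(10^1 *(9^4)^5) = 4293982824178105244125627 / 236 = 18194842475330954424261.13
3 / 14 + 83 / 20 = 611 / 140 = 4.36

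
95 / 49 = 1.94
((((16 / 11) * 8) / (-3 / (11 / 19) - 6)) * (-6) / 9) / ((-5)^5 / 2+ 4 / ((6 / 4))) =-512 / 1151157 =-0.00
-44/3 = -14.67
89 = 89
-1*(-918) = 918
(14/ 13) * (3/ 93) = 0.03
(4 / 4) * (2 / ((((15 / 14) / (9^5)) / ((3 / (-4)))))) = -413343 / 5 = -82668.60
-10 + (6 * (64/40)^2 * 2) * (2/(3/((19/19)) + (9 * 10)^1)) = -9.34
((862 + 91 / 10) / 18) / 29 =1.67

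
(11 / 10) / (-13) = -11 / 130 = -0.08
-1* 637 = -637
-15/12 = -5/4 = -1.25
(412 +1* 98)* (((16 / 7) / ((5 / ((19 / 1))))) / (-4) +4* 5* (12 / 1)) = 849048 / 7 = 121292.57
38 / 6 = 19 / 3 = 6.33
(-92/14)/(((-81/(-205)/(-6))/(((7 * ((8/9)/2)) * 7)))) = 528080/243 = 2173.17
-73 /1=-73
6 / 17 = 0.35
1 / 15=0.07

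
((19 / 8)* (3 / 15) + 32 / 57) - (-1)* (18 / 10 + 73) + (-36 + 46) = 195707 / 2280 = 85.84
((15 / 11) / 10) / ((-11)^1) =-3 / 242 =-0.01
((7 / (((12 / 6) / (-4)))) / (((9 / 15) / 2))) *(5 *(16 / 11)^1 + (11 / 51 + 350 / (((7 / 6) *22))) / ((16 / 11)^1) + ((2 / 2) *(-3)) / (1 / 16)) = 1456.19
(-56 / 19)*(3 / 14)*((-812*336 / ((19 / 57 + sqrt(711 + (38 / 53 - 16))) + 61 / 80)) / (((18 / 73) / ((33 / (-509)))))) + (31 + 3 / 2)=4264462053570685 / 41009272861306 - 75715463577600*sqrt(217141) / 20504636430653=-1616.71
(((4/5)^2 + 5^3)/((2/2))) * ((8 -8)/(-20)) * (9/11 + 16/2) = 0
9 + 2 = 11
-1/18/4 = -1/72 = -0.01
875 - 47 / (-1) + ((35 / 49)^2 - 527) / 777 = 921.32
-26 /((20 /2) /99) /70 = -1287 /350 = -3.68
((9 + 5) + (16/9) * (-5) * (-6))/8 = 101/12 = 8.42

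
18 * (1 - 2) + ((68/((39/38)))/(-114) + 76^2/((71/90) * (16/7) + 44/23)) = 1535.69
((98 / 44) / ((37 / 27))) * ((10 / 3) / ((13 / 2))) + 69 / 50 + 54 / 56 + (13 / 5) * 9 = 98436111 / 3703700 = 26.58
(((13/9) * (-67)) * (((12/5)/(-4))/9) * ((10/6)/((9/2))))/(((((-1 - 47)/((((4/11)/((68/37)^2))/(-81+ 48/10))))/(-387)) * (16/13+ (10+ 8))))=-666551041/470914171200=-0.00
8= 8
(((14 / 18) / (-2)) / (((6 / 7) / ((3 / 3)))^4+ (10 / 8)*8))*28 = -117649 / 113877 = -1.03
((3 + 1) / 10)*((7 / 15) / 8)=7 / 300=0.02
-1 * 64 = -64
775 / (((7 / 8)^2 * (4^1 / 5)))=62000 / 49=1265.31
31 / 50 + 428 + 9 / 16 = 171673 / 400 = 429.18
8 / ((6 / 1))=4 / 3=1.33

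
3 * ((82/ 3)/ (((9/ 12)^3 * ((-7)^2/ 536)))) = 2812928/ 1323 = 2126.17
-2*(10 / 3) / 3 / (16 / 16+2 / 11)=-220 / 117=-1.88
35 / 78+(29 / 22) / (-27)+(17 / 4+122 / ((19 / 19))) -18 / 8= 480308 / 3861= 124.40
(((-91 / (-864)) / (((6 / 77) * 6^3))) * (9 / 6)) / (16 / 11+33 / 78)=1002001 / 200434176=0.00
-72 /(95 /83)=-5976 /95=-62.91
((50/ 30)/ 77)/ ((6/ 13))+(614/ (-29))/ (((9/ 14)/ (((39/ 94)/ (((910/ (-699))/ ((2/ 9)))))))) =22474523/ 9445590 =2.38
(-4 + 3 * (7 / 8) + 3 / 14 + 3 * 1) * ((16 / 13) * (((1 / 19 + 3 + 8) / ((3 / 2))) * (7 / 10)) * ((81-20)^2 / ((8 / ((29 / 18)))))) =77802389 / 8892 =8749.71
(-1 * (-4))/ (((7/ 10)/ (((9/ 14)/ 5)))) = 36/ 49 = 0.73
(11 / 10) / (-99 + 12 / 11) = -121 / 10770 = -0.01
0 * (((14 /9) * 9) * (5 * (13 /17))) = 0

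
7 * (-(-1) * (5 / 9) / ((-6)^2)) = 35 / 324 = 0.11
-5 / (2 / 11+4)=-55 / 46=-1.20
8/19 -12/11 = -140/209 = -0.67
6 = 6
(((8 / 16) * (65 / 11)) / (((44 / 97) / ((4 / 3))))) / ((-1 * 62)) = -6305 / 45012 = -0.14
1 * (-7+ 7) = 0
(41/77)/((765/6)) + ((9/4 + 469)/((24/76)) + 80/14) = 235307431/157080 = 1498.01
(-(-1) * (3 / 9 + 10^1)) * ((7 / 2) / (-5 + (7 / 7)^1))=-217 / 24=-9.04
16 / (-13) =-16 / 13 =-1.23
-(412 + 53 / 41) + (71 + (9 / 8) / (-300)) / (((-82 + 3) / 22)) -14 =-579215847 / 1295600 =-447.06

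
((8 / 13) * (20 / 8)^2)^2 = 2500 / 169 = 14.79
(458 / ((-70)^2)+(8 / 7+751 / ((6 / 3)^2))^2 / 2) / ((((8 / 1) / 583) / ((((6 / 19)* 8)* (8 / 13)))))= 1223148614061 / 605150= 2021232.11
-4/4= -1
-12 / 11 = -1.09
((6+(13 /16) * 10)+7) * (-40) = -845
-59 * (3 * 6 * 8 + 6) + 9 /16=-141591 /16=-8849.44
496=496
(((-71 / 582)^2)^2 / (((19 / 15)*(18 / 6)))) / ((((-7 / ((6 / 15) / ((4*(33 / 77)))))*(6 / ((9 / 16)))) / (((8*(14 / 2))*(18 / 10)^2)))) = -177881767 / 5382580284800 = -0.00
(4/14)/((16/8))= 1/7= 0.14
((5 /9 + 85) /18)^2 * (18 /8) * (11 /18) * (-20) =-8152375 /13122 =-621.28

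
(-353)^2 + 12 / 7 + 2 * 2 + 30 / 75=4361529 / 35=124615.11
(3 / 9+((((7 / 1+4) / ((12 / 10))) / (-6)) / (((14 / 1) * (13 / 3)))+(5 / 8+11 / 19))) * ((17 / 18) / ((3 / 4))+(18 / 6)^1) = 3607895 / 560196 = 6.44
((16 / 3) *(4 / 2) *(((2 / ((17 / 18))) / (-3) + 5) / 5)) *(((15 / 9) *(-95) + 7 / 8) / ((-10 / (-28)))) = -15448552 / 3825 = -4038.84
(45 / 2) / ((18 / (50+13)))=78.75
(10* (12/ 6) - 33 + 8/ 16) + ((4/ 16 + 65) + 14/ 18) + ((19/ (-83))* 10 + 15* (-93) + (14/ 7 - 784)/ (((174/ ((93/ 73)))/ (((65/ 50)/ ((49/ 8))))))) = -1344.98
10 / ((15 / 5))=10 / 3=3.33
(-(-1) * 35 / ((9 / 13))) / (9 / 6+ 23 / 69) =910 / 33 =27.58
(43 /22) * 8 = 172 /11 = 15.64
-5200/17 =-305.88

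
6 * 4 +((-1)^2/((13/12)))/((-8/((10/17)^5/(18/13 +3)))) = 647404792/26977283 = 24.00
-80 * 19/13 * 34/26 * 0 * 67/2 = 0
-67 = -67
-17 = -17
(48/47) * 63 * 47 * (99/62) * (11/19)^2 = 18112248/11191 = 1618.47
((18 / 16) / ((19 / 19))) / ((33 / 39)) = 117 / 88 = 1.33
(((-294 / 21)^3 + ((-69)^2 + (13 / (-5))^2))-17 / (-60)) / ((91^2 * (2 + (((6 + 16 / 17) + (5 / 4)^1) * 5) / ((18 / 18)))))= 10322621 / 1814160075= 0.01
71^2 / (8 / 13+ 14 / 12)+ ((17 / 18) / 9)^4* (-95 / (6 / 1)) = 1624883819065963 / 574415445024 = 2828.76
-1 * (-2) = 2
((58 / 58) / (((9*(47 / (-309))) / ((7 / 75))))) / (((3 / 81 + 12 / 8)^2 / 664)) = -1868832 / 97525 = -19.16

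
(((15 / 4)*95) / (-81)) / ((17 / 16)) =-4.14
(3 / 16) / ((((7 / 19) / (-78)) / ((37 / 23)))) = -82251 / 1288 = -63.86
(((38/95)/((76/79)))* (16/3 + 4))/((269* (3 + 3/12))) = 4424/996645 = 0.00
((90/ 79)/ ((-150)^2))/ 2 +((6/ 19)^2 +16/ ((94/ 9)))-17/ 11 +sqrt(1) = 8007705637/ 7372161500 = 1.09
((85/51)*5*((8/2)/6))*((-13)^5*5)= -92823250/9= -10313694.44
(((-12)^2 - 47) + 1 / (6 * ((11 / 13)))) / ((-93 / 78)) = -83395 / 1023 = -81.52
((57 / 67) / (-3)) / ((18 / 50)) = -475 / 603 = -0.79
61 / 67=0.91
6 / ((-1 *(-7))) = 6 / 7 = 0.86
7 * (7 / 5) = 49 / 5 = 9.80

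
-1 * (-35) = 35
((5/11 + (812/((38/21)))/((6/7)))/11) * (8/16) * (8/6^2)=12168/2299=5.29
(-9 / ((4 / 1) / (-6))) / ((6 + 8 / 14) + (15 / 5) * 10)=189 / 512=0.37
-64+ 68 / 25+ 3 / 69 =-61.24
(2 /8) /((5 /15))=3 /4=0.75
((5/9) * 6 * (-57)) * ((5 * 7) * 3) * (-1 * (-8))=-159600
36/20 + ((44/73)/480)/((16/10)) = 126199/70080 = 1.80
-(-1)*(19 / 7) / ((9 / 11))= 209 / 63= 3.32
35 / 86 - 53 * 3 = -13639 / 86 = -158.59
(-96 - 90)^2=34596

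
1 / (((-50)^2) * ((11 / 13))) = 13 / 27500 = 0.00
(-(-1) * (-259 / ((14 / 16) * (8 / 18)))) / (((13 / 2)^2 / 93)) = -247752 / 169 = -1465.99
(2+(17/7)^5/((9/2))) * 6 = 6284480/50421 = 124.64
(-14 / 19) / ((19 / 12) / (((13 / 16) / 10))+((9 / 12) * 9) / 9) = -312 / 8569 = -0.04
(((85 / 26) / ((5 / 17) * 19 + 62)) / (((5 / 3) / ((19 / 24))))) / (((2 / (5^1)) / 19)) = 1.09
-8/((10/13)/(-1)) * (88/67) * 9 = 41184/335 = 122.94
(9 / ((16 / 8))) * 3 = 13.50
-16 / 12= -4 / 3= -1.33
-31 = -31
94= 94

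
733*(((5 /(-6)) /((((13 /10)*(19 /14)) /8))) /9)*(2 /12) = -1026200 /20007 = -51.29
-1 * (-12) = 12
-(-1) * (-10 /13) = -0.77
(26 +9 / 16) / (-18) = -425 / 288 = -1.48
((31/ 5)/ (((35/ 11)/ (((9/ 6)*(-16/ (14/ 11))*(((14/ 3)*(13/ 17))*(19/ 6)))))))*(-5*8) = 29647904/ 1785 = 16609.47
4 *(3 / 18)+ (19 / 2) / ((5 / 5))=61 / 6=10.17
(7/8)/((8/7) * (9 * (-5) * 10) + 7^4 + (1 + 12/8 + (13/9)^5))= 2893401/6267940412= 0.00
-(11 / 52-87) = 4513 / 52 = 86.79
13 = 13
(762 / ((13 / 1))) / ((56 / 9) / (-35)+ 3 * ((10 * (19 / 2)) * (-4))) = -135 / 2626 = -0.05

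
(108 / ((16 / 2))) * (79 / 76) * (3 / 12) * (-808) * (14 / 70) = -215433 / 380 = -566.93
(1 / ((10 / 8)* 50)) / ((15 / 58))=116 / 1875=0.06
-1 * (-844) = 844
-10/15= -2/3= -0.67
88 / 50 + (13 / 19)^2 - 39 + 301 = 2384659 / 9025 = 264.23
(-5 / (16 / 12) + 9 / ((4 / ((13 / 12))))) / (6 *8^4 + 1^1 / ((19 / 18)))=-133 / 2490464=-0.00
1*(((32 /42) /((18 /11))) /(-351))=-88 /66339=-0.00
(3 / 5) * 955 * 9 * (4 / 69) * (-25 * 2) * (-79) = 27160200 / 23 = 1180878.26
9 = 9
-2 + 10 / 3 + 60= 184 / 3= 61.33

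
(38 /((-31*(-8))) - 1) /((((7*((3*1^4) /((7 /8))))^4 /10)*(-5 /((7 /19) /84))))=35 /1563328512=0.00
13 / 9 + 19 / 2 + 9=359 / 18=19.94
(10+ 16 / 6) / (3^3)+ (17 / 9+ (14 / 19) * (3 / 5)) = 21547 / 7695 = 2.80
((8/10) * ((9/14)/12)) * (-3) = -9/70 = -0.13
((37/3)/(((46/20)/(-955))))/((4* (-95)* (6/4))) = 35335/3933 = 8.98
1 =1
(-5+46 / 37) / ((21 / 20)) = -2780 / 777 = -3.58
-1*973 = -973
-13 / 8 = -1.62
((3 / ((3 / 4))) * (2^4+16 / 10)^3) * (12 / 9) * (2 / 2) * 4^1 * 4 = 174456832 / 375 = 465218.22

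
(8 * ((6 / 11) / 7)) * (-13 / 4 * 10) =-1560 / 77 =-20.26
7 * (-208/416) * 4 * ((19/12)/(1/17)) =-2261/6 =-376.83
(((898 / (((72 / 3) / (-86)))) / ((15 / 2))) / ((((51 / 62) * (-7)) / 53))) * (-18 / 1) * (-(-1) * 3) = -126885604 / 595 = -213253.12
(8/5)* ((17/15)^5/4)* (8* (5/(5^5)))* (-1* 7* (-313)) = 49774506992/2373046875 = 20.97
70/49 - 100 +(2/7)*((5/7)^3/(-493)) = -116678560/1183693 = -98.57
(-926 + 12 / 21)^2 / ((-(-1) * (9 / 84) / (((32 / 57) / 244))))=1342863488 / 73017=18391.11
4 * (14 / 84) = 2 / 3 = 0.67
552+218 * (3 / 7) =4518 / 7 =645.43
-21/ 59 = -0.36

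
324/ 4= 81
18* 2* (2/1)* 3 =216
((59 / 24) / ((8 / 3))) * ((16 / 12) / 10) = 59 / 480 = 0.12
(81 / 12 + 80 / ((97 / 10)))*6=17457 / 194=89.98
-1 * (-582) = 582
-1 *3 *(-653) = 1959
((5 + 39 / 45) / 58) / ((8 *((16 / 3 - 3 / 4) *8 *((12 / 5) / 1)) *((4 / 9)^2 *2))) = 27 / 74240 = 0.00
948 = 948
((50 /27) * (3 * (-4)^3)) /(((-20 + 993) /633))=-675200 /2919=-231.31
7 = 7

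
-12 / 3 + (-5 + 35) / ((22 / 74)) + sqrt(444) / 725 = 2 * sqrt(111) / 725 + 1066 / 11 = 96.94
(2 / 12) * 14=7 / 3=2.33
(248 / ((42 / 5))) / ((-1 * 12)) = -155 / 63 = -2.46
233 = 233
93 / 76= 1.22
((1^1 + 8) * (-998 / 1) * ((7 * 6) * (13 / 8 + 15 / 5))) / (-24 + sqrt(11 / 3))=3489507 * sqrt(33) / 3434 + 125622252 / 1717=79001.22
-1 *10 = -10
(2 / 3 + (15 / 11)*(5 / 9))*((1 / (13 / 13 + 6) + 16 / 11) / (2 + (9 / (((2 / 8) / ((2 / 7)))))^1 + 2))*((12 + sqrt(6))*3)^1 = 6.90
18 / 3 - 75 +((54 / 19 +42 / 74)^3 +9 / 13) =-129477965127 / 4516576051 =-28.67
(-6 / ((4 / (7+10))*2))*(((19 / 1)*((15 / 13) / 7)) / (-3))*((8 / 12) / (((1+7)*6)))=1615 / 8736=0.18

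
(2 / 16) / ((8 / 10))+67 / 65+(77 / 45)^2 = 3466409 / 842400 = 4.11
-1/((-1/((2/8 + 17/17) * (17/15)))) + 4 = 65/12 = 5.42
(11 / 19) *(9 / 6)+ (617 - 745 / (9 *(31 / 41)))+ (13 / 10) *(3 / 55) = 741218882 / 1457775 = 508.46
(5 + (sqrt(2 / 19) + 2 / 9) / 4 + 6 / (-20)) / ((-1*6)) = -107 / 135 - sqrt(38) / 456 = -0.81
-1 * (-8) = 8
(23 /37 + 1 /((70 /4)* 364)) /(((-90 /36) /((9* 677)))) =-892910871 /589225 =-1515.40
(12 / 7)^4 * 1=20736 / 2401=8.64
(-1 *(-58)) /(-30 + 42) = 29 /6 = 4.83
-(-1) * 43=43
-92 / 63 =-1.46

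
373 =373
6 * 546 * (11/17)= 36036/17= 2119.76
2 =2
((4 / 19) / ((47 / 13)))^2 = 2704 / 797449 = 0.00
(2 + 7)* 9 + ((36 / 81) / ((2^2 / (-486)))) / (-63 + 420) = 9621 / 119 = 80.85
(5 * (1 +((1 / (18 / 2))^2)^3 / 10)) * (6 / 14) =5314411 / 2480058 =2.14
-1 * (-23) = 23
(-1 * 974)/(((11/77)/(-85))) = 579530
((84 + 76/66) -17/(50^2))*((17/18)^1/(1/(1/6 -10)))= -7045512317/8910000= -790.74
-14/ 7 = -2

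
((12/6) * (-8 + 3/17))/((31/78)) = -20748/527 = -39.37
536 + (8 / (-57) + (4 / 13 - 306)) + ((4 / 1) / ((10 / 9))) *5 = 183892 / 741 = 248.17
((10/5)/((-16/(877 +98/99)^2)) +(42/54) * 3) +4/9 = -7555042441/78408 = -96355.51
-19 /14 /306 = -19 /4284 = -0.00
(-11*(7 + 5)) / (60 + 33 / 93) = -4092 / 1871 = -2.19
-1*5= -5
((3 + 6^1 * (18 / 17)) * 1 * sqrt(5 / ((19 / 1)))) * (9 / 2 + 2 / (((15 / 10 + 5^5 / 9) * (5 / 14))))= 21.67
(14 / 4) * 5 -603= -1171 / 2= -585.50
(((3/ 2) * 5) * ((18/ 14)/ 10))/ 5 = 27/ 140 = 0.19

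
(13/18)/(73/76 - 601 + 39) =-494/383751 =-0.00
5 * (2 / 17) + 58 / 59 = 1576 / 1003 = 1.57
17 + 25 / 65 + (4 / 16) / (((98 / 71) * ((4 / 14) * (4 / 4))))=26235 / 1456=18.02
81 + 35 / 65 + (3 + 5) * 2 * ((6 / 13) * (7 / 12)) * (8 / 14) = 84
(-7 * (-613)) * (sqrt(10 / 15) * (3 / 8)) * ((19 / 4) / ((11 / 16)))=81529 * sqrt(6) / 22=9077.47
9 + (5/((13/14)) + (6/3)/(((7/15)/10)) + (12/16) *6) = 11237/182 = 61.74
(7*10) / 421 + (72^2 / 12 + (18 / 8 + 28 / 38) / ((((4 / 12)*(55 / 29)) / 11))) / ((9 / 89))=2297041907 / 479940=4786.10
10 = 10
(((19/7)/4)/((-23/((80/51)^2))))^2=924160000/175360775121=0.01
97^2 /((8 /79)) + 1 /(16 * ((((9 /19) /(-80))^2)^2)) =2673850943471 /52488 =50942138.08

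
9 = 9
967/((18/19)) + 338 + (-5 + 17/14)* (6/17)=2907521/2142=1357.39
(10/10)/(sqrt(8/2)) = 1/2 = 0.50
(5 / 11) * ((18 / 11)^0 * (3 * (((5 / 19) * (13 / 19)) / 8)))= 975 / 31768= 0.03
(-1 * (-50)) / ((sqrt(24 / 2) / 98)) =2450 * sqrt(3) / 3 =1414.51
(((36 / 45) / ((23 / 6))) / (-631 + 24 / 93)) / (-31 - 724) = 744 / 1697689225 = 0.00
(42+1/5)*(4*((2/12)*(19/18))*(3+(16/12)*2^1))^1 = 68153/405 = 168.28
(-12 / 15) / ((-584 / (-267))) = -267 / 730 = -0.37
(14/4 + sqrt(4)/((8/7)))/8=21/32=0.66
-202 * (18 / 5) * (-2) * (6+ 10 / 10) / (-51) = -16968 / 85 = -199.62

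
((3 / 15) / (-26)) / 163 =-0.00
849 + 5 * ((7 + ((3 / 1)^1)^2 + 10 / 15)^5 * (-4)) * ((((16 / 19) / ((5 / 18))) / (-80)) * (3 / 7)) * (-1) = -498983747 / 1197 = -416861.94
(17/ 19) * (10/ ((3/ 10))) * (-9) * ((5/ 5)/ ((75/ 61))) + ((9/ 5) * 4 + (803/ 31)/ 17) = -10493227/ 50065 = -209.59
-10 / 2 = -5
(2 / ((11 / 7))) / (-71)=-14 / 781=-0.02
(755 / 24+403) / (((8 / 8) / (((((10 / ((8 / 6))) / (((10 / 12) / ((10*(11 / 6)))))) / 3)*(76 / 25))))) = 2179243 / 30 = 72641.43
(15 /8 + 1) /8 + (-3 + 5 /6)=-1.81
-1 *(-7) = 7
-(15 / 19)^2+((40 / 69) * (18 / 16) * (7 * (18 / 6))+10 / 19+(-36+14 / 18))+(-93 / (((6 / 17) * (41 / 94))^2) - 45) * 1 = -501328832035 / 125616087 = -3990.96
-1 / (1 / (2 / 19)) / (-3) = 2 / 57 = 0.04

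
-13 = -13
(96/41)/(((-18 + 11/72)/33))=-228096/52685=-4.33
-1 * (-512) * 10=5120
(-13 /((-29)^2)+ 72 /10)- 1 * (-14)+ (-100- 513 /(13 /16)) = -710.20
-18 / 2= -9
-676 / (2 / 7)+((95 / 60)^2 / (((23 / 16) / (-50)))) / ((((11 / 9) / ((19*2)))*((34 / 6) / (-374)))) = 4060982 / 23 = 176564.43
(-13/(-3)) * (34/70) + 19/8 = 4.48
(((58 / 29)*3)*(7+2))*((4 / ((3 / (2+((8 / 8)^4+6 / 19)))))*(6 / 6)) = 4536 / 19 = 238.74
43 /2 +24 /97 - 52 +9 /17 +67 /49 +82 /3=-495707 /484806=-1.02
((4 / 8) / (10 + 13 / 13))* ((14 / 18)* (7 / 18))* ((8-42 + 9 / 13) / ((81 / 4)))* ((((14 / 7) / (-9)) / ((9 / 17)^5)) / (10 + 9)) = 60250211938 / 9473593217517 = 0.01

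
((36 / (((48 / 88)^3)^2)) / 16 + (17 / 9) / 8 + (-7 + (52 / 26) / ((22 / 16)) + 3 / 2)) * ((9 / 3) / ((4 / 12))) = 734.62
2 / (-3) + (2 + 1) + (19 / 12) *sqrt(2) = 4.57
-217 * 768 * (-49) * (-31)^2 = 7847664384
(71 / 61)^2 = 5041 / 3721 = 1.35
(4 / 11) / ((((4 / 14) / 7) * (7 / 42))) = 588 / 11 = 53.45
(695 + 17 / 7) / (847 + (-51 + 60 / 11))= 26851 / 30856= 0.87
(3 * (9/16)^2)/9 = 27/256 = 0.11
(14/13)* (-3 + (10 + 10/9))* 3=1022/39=26.21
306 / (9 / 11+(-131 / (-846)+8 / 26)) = 37019268 / 154939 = 238.93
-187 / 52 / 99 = -17 / 468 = -0.04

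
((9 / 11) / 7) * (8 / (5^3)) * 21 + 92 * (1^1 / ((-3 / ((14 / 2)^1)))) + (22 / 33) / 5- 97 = -1284427 / 4125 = -311.38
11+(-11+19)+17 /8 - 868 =-6775 /8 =-846.88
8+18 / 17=154 / 17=9.06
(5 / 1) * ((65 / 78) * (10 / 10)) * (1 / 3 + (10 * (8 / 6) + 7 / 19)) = 10000 / 171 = 58.48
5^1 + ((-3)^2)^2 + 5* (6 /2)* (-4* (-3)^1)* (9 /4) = 491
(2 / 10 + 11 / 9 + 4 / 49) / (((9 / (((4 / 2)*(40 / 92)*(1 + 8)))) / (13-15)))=-26528 / 10143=-2.62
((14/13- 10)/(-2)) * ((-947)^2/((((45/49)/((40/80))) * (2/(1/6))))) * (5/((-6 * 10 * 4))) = -1274365589/336960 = -3781.95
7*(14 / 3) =98 / 3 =32.67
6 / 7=0.86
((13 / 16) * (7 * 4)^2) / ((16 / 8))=637 / 2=318.50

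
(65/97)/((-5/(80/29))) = -1040/2813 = -0.37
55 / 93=0.59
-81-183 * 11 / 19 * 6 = -716.68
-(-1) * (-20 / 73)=-20 / 73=-0.27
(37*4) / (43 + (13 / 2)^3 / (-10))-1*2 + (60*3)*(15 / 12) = 289029 / 1243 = 232.53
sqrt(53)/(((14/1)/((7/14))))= sqrt(53)/28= 0.26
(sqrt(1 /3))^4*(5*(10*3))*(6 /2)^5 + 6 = 4056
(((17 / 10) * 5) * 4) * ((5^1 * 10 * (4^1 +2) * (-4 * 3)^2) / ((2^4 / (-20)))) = -1836000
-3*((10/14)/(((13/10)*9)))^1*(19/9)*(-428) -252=-212564/2457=-86.51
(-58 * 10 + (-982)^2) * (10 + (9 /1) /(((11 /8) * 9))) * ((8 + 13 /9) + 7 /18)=1118264288 /11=101660389.82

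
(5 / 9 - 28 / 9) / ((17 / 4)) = -92 / 153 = -0.60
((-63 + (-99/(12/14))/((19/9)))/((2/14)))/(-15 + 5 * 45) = -1491/380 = -3.92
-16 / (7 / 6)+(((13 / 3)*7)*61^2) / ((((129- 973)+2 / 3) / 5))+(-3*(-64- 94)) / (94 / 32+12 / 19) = -302009639 / 549010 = -550.10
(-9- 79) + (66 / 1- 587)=-609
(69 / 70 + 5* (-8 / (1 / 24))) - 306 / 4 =-36243 / 35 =-1035.51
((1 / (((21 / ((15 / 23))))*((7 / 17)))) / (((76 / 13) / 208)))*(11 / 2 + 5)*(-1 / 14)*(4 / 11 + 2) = -1120470 / 235543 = -4.76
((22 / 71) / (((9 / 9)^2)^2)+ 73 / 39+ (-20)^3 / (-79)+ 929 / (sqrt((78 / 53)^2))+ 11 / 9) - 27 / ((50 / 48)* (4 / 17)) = 20532623651 / 32812650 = 625.75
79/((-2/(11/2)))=-869/4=-217.25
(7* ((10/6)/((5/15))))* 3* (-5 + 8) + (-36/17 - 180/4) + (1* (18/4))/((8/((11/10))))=730323/2720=268.50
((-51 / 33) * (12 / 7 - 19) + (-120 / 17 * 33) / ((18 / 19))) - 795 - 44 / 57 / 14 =-6879476 / 6783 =-1014.22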